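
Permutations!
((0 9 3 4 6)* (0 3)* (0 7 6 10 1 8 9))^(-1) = ((1 8 9 7 6 3 4 10))^(-1) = (1 10 4 3 6 7 9 8)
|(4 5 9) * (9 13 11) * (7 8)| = 10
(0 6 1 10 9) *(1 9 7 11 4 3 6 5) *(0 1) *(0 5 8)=[8, 10, 2, 6, 3, 5, 9, 11, 0, 1, 7, 4]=(0 8)(1 10 7 11 4 3 6 9)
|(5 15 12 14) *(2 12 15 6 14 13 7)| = |(15)(2 12 13 7)(5 6 14)| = 12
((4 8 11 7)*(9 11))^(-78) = (4 9 7 8 11)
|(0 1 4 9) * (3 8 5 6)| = 4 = |(0 1 4 9)(3 8 5 6)|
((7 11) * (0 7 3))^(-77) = ((0 7 11 3))^(-77) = (0 3 11 7)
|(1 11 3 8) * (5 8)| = 5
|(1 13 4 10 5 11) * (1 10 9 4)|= 6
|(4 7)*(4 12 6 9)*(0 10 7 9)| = 10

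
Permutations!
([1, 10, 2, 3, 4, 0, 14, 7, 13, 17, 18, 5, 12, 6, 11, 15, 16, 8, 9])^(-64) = [6, 14, 2, 3, 4, 13, 9, 7, 10, 0, 11, 8, 12, 18, 17, 15, 16, 1, 5]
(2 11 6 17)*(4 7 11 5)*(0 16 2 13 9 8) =(0 16 2 5 4 7 11 6 17 13 9 8) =[16, 1, 5, 3, 7, 4, 17, 11, 0, 8, 10, 6, 12, 9, 14, 15, 2, 13]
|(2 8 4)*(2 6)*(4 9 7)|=|(2 8 9 7 4 6)|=6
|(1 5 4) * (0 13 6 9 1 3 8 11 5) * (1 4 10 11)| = |(0 13 6 9 4 3 8 1)(5 10 11)| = 24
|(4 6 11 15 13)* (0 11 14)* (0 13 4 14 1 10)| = 14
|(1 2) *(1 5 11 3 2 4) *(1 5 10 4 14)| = |(1 14)(2 10 4 5 11 3)| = 6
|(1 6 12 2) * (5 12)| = 5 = |(1 6 5 12 2)|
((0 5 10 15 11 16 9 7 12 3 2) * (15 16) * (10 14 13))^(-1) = (0 2 3 12 7 9 16 10 13 14 5)(11 15)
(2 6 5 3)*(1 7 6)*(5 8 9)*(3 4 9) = (1 7 6 8 3 2)(4 9 5) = [0, 7, 1, 2, 9, 4, 8, 6, 3, 5]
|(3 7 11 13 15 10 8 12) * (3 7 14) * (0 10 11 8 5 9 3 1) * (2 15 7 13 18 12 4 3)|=16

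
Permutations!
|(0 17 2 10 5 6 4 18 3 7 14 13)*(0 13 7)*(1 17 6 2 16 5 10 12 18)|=22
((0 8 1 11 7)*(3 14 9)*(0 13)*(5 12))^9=((0 8 1 11 7 13)(3 14 9)(5 12))^9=(14)(0 11)(1 13)(5 12)(7 8)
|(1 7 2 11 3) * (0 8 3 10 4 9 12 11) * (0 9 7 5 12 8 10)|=|(0 10 4 7 2 9 8 3 1 5 12 11)|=12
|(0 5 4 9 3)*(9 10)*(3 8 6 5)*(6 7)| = 14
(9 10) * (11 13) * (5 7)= (5 7)(9 10)(11 13)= [0, 1, 2, 3, 4, 7, 6, 5, 8, 10, 9, 13, 12, 11]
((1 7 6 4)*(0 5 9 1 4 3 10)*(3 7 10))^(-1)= (0 10 1 9 5)(6 7)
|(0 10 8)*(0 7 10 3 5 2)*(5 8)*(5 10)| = 6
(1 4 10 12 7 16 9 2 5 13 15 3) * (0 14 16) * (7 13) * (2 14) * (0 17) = [2, 4, 5, 1, 10, 7, 6, 17, 8, 14, 12, 11, 13, 15, 16, 3, 9, 0] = (0 2 5 7 17)(1 4 10 12 13 15 3)(9 14 16)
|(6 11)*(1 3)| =2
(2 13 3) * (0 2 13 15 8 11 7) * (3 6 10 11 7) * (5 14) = (0 2 15 8 7)(3 13 6 10 11)(5 14) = [2, 1, 15, 13, 4, 14, 10, 0, 7, 9, 11, 3, 12, 6, 5, 8]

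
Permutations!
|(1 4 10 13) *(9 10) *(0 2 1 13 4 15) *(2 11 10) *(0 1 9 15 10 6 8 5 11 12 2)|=4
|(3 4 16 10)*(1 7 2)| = 12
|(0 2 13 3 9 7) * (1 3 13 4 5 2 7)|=|(13)(0 7)(1 3 9)(2 4 5)|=6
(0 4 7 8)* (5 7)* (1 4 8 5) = (0 8)(1 4)(5 7) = [8, 4, 2, 3, 1, 7, 6, 5, 0]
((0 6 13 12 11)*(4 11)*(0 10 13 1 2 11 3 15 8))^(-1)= (0 8 15 3 4 12 13 10 11 2 1 6)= ((0 6 1 2 11 10 13 12 4 3 15 8))^(-1)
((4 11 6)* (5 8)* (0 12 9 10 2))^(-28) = (0 9 2 12 10)(4 6 11)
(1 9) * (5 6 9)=(1 5 6 9)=[0, 5, 2, 3, 4, 6, 9, 7, 8, 1]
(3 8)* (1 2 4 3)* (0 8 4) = (0 8 1 2)(3 4) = [8, 2, 0, 4, 3, 5, 6, 7, 1]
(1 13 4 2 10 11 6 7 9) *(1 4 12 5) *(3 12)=(1 13 3 12 5)(2 10 11 6 7 9 4)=[0, 13, 10, 12, 2, 1, 7, 9, 8, 4, 11, 6, 5, 3]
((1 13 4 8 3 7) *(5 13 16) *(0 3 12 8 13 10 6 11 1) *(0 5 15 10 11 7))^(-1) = ((0 3)(1 16 15 10 6 7 5 11)(4 13)(8 12))^(-1) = (0 3)(1 11 5 7 6 10 15 16)(4 13)(8 12)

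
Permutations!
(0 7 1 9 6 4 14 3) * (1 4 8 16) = (0 7 4 14 3)(1 9 6 8 16) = [7, 9, 2, 0, 14, 5, 8, 4, 16, 6, 10, 11, 12, 13, 3, 15, 1]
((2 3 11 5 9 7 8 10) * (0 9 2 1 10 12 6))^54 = (12)(2 11)(3 5)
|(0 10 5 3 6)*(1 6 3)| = 5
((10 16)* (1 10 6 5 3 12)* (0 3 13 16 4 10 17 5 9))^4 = ((0 3 12 1 17 5 13 16 6 9)(4 10))^4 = (0 17 6 12 13)(1 16 3 5 9)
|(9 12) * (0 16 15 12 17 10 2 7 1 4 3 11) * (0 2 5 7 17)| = |(0 16 15 12 9)(1 4 3 11 2 17 10 5 7)| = 45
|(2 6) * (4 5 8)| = |(2 6)(4 5 8)| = 6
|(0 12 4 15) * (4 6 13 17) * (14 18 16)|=|(0 12 6 13 17 4 15)(14 18 16)|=21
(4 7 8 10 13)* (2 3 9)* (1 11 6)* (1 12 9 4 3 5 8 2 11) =(2 5 8 10 13 3 4 7)(6 12 9 11) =[0, 1, 5, 4, 7, 8, 12, 2, 10, 11, 13, 6, 9, 3]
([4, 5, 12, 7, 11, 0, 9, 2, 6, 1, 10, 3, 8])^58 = (0 1 6 12 7 11)(2 3 4 5 9 8)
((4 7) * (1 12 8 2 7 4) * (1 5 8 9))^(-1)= ((1 12 9)(2 7 5 8))^(-1)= (1 9 12)(2 8 5 7)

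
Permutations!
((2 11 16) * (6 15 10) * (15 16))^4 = (2 6 15)(10 11 16)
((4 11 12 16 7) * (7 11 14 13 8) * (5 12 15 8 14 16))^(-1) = ((4 16 11 15 8 7)(5 12)(13 14))^(-1) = (4 7 8 15 11 16)(5 12)(13 14)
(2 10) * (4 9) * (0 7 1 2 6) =(0 7 1 2 10 6)(4 9) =[7, 2, 10, 3, 9, 5, 0, 1, 8, 4, 6]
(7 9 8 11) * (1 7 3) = (1 7 9 8 11 3) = [0, 7, 2, 1, 4, 5, 6, 9, 11, 8, 10, 3]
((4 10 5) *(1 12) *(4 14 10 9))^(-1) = (1 12)(4 9)(5 10 14)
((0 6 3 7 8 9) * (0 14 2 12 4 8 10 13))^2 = ((0 6 3 7 10 13)(2 12 4 8 9 14))^2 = (0 3 10)(2 4 9)(6 7 13)(8 14 12)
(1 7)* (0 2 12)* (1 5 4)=(0 2 12)(1 7 5 4)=[2, 7, 12, 3, 1, 4, 6, 5, 8, 9, 10, 11, 0]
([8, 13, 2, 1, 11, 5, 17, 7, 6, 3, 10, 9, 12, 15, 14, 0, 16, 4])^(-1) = (0 15 13 1 3 9 11 4 17 6 8)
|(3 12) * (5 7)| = |(3 12)(5 7)| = 2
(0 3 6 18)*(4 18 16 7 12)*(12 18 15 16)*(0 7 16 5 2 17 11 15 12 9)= (0 3 6 9)(2 17 11 15 5)(4 12)(7 18)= [3, 1, 17, 6, 12, 2, 9, 18, 8, 0, 10, 15, 4, 13, 14, 5, 16, 11, 7]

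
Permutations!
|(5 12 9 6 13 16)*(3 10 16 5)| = 15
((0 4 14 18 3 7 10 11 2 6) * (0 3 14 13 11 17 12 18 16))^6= (0 3 14 2 12 13 10)(4 7 16 6 18 11 17)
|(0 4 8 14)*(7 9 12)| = 12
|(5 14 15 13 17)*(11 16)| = |(5 14 15 13 17)(11 16)| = 10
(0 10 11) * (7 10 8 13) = [8, 1, 2, 3, 4, 5, 6, 10, 13, 9, 11, 0, 12, 7] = (0 8 13 7 10 11)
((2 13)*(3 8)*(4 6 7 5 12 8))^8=(13)(3 4 6 7 5 12 8)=((2 13)(3 4 6 7 5 12 8))^8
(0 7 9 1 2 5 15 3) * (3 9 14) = (0 7 14 3)(1 2 5 15 9) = [7, 2, 5, 0, 4, 15, 6, 14, 8, 1, 10, 11, 12, 13, 3, 9]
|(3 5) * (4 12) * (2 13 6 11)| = 4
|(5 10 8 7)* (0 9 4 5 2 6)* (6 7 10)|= 10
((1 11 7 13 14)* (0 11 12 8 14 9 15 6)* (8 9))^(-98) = ((0 11 7 13 8 14 1 12 9 15 6))^(-98) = (0 11 7 13 8 14 1 12 9 15 6)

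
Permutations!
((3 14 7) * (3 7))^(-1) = ((3 14))^(-1) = (3 14)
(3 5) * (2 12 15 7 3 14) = (2 12 15 7 3 5 14) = [0, 1, 12, 5, 4, 14, 6, 3, 8, 9, 10, 11, 15, 13, 2, 7]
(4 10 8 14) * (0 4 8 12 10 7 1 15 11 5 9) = (0 4 7 1 15 11 5 9)(8 14)(10 12) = [4, 15, 2, 3, 7, 9, 6, 1, 14, 0, 12, 5, 10, 13, 8, 11]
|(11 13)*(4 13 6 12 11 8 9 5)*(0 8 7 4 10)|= 15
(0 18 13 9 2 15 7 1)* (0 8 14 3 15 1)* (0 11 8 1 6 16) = (0 18 13 9 2 6 16)(3 15 7 11 8 14) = [18, 1, 6, 15, 4, 5, 16, 11, 14, 2, 10, 8, 12, 9, 3, 7, 0, 17, 13]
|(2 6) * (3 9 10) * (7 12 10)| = 10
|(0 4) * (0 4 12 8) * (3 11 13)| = 3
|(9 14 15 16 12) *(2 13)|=10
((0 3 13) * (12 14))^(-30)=((0 3 13)(12 14))^(-30)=(14)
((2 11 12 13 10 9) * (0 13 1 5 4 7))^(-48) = (0 1 9 7 12 10 4 11 13 5 2)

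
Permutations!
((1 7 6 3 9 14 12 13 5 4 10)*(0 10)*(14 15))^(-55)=(0 13 15 6 10 5 14 3 1 4 12 9 7)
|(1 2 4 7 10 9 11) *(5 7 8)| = |(1 2 4 8 5 7 10 9 11)| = 9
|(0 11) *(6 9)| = 2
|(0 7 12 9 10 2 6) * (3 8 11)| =21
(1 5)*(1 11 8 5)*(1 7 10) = (1 7 10)(5 11 8) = [0, 7, 2, 3, 4, 11, 6, 10, 5, 9, 1, 8]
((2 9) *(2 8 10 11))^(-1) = (2 11 10 8 9)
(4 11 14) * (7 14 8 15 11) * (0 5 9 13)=(0 5 9 13)(4 7 14)(8 15 11)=[5, 1, 2, 3, 7, 9, 6, 14, 15, 13, 10, 8, 12, 0, 4, 11]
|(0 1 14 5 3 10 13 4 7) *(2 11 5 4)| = |(0 1 14 4 7)(2 11 5 3 10 13)| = 30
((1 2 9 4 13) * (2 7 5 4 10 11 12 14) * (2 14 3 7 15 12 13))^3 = ((1 15 12 3 7 5 4 2 9 10 11 13))^3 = (1 3 4 10)(2 11 15 7)(5 9 13 12)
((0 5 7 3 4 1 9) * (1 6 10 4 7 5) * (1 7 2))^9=((0 7 3 2 1 9)(4 6 10))^9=(10)(0 2)(1 7)(3 9)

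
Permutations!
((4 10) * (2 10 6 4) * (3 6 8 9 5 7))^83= (2 10)(3 7 5 9 8 4 6)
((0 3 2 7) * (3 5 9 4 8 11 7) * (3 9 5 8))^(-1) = ((0 8 11 7)(2 9 4 3))^(-1) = (0 7 11 8)(2 3 4 9)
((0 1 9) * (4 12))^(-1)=(0 9 1)(4 12)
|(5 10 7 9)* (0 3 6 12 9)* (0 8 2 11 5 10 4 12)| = 9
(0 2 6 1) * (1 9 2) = (0 1)(2 6 9) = [1, 0, 6, 3, 4, 5, 9, 7, 8, 2]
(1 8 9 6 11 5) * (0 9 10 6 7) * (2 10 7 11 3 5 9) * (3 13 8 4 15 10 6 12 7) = [2, 4, 6, 5, 15, 1, 13, 0, 3, 11, 12, 9, 7, 8, 14, 10] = (0 2 6 13 8 3 5 1 4 15 10 12 7)(9 11)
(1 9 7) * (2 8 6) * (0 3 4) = (0 3 4)(1 9 7)(2 8 6) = [3, 9, 8, 4, 0, 5, 2, 1, 6, 7]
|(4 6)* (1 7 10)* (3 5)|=6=|(1 7 10)(3 5)(4 6)|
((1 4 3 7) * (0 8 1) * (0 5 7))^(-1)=((0 8 1 4 3)(5 7))^(-1)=(0 3 4 1 8)(5 7)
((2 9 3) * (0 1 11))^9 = (11)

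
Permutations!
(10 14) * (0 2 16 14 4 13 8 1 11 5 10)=[2, 11, 16, 3, 13, 10, 6, 7, 1, 9, 4, 5, 12, 8, 0, 15, 14]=(0 2 16 14)(1 11 5 10 4 13 8)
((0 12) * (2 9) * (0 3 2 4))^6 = (12)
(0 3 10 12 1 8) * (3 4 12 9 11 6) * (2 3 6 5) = [4, 8, 3, 10, 12, 2, 6, 7, 0, 11, 9, 5, 1] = (0 4 12 1 8)(2 3 10 9 11 5)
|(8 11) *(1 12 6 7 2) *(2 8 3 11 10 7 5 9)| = 6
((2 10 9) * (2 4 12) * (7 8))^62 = ((2 10 9 4 12)(7 8))^62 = (2 9 12 10 4)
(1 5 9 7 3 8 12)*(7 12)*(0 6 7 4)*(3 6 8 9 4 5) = (0 8 5 4)(1 3 9 12)(6 7) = [8, 3, 2, 9, 0, 4, 7, 6, 5, 12, 10, 11, 1]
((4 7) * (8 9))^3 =((4 7)(8 9))^3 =(4 7)(8 9)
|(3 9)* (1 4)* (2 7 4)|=4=|(1 2 7 4)(3 9)|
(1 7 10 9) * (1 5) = (1 7 10 9 5) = [0, 7, 2, 3, 4, 1, 6, 10, 8, 5, 9]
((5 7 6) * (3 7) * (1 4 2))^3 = (3 5 6 7)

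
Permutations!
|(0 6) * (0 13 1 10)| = 5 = |(0 6 13 1 10)|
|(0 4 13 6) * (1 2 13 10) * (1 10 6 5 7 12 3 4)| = |(0 1 2 13 5 7 12 3 4 6)| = 10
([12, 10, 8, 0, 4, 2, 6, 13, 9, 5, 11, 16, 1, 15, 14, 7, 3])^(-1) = [3, 12, 5, 16, 4, 9, 6, 15, 2, 8, 1, 10, 0, 7, 14, 13, 11]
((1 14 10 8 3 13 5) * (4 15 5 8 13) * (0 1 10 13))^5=(0 3)(1 4)(5 13)(8 10)(14 15)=((0 1 14 13 8 3 4 15 5 10))^5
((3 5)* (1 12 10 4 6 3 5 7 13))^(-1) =(1 13 7 3 6 4 10 12)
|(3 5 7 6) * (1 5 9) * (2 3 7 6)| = |(1 5 6 7 2 3 9)| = 7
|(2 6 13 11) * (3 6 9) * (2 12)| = |(2 9 3 6 13 11 12)| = 7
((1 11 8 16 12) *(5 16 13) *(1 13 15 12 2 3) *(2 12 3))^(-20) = ((1 11 8 15 3)(5 16 12 13))^(-20) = (16)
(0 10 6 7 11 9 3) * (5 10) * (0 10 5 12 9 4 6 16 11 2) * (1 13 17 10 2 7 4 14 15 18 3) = [12, 13, 0, 2, 6, 5, 4, 7, 8, 1, 16, 14, 9, 17, 15, 18, 11, 10, 3] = (0 12 9 1 13 17 10 16 11 14 15 18 3 2)(4 6)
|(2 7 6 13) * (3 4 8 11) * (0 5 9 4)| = |(0 5 9 4 8 11 3)(2 7 6 13)| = 28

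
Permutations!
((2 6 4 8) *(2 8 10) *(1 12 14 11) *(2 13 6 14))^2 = (1 2 11 12 14)(4 13)(6 10)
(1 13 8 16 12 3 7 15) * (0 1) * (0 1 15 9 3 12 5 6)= [15, 13, 2, 7, 4, 6, 0, 9, 16, 3, 10, 11, 12, 8, 14, 1, 5]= (0 15 1 13 8 16 5 6)(3 7 9)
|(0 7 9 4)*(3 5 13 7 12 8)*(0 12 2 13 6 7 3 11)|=|(0 2 13 3 5 6 7 9 4 12 8 11)|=12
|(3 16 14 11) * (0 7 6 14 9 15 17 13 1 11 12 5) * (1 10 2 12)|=|(0 7 6 14 1 11 3 16 9 15 17 13 10 2 12 5)|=16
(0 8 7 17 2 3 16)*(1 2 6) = (0 8 7 17 6 1 2 3 16) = [8, 2, 3, 16, 4, 5, 1, 17, 7, 9, 10, 11, 12, 13, 14, 15, 0, 6]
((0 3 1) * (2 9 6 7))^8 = (9)(0 1 3)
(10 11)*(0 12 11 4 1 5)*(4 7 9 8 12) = (0 4 1 5)(7 9 8 12 11 10) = [4, 5, 2, 3, 1, 0, 6, 9, 12, 8, 7, 10, 11]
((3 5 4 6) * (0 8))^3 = ((0 8)(3 5 4 6))^3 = (0 8)(3 6 4 5)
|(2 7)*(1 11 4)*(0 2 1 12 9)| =8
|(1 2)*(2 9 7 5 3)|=6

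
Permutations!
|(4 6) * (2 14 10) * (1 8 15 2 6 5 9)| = 10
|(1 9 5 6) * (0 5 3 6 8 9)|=|(0 5 8 9 3 6 1)|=7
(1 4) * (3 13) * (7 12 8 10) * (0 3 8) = (0 3 13 8 10 7 12)(1 4) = [3, 4, 2, 13, 1, 5, 6, 12, 10, 9, 7, 11, 0, 8]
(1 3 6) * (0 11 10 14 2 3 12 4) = (0 11 10 14 2 3 6 1 12 4) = [11, 12, 3, 6, 0, 5, 1, 7, 8, 9, 14, 10, 4, 13, 2]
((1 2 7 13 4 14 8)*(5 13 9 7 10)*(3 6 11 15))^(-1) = (1 8 14 4 13 5 10 2)(3 15 11 6)(7 9)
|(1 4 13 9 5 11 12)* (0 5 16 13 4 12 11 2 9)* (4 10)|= |(0 5 2 9 16 13)(1 12)(4 10)|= 6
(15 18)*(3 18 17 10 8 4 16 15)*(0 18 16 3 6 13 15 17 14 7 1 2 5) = (0 18 6 13 15 14 7 1 2 5)(3 16 17 10 8 4) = [18, 2, 5, 16, 3, 0, 13, 1, 4, 9, 8, 11, 12, 15, 7, 14, 17, 10, 6]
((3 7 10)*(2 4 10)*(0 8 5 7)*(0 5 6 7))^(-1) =(0 5 3 10 4 2 7 6 8)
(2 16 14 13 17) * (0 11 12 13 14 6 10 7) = (0 11 12 13 17 2 16 6 10 7) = [11, 1, 16, 3, 4, 5, 10, 0, 8, 9, 7, 12, 13, 17, 14, 15, 6, 2]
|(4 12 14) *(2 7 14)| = 5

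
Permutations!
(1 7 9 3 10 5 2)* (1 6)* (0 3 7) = (0 3 10 5 2 6 1)(7 9) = [3, 0, 6, 10, 4, 2, 1, 9, 8, 7, 5]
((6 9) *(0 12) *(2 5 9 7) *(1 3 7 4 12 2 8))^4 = (0 6 2 4 5 12 9)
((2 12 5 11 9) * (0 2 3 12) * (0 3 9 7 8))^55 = (0 8 7 11 5 12 3 2)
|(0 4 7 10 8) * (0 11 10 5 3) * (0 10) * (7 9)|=|(0 4 9 7 5 3 10 8 11)|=9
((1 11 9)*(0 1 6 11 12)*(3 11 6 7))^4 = (0 1 12)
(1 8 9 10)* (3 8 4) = (1 4 3 8 9 10) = [0, 4, 2, 8, 3, 5, 6, 7, 9, 10, 1]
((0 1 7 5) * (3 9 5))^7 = ((0 1 7 3 9 5))^7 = (0 1 7 3 9 5)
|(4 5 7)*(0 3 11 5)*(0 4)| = |(0 3 11 5 7)| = 5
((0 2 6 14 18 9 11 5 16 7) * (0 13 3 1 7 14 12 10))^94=((0 2 6 12 10)(1 7 13 3)(5 16 14 18 9 11))^94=(0 10 12 6 2)(1 13)(3 7)(5 9 14)(11 18 16)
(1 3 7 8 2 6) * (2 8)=(8)(1 3 7 2 6)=[0, 3, 6, 7, 4, 5, 1, 2, 8]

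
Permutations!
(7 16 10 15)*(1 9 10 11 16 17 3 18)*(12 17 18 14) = (1 9 10 15 7 18)(3 14 12 17)(11 16) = [0, 9, 2, 14, 4, 5, 6, 18, 8, 10, 15, 16, 17, 13, 12, 7, 11, 3, 1]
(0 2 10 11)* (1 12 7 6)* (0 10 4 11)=[2, 12, 4, 3, 11, 5, 1, 6, 8, 9, 0, 10, 7]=(0 2 4 11 10)(1 12 7 6)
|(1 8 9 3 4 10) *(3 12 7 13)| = |(1 8 9 12 7 13 3 4 10)| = 9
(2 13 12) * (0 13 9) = (0 13 12 2 9) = [13, 1, 9, 3, 4, 5, 6, 7, 8, 0, 10, 11, 2, 12]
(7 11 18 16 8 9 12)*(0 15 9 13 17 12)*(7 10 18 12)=(0 15 9)(7 11 12 10 18 16 8 13 17)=[15, 1, 2, 3, 4, 5, 6, 11, 13, 0, 18, 12, 10, 17, 14, 9, 8, 7, 16]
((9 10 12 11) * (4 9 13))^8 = ((4 9 10 12 11 13))^8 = (4 10 11)(9 12 13)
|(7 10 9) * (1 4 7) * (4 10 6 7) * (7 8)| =3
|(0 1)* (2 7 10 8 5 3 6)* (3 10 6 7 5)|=14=|(0 1)(2 5 10 8 3 7 6)|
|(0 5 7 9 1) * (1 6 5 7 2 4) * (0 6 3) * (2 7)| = 9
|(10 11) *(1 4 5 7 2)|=|(1 4 5 7 2)(10 11)|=10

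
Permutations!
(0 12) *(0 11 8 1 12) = (1 12 11 8) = [0, 12, 2, 3, 4, 5, 6, 7, 1, 9, 10, 8, 11]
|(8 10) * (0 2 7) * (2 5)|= 4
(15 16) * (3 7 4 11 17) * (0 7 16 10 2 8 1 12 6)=(0 7 4 11 17 3 16 15 10 2 8 1 12 6)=[7, 12, 8, 16, 11, 5, 0, 4, 1, 9, 2, 17, 6, 13, 14, 10, 15, 3]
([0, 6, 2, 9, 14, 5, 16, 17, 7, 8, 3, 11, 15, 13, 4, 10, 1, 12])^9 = [0, 1, 2, 9, 14, 5, 6, 17, 7, 8, 3, 11, 15, 13, 4, 10, 16, 12]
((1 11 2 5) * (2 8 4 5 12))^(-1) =(1 5 4 8 11)(2 12) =((1 11 8 4 5)(2 12))^(-1)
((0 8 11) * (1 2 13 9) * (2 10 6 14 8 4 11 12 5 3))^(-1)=((0 4 11)(1 10 6 14 8 12 5 3 2 13 9))^(-1)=(0 11 4)(1 9 13 2 3 5 12 8 14 6 10)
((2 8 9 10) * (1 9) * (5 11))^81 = ((1 9 10 2 8)(5 11))^81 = (1 9 10 2 8)(5 11)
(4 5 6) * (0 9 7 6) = (0 9 7 6 4 5) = [9, 1, 2, 3, 5, 0, 4, 6, 8, 7]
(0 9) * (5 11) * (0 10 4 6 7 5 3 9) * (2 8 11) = (2 8 11 3 9 10 4 6 7 5) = [0, 1, 8, 9, 6, 2, 7, 5, 11, 10, 4, 3]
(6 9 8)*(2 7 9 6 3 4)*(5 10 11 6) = (2 7 9 8 3 4)(5 10 11 6) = [0, 1, 7, 4, 2, 10, 5, 9, 3, 8, 11, 6]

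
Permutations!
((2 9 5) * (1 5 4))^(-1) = (1 4 9 2 5)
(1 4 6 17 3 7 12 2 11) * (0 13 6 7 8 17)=(0 13 6)(1 4 7 12 2 11)(3 8 17)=[13, 4, 11, 8, 7, 5, 0, 12, 17, 9, 10, 1, 2, 6, 14, 15, 16, 3]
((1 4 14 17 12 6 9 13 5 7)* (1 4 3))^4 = ((1 3)(4 14 17 12 6 9 13 5 7))^4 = (4 6 7 12 5 17 13 14 9)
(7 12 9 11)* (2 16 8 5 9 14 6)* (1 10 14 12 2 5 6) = [0, 10, 16, 3, 4, 9, 5, 2, 6, 11, 14, 7, 12, 13, 1, 15, 8] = (1 10 14)(2 16 8 6 5 9 11 7)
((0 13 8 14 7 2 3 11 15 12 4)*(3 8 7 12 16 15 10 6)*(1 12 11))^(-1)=((0 13 7 2 8 14 11 10 6 3 1 12 4)(15 16))^(-1)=(0 4 12 1 3 6 10 11 14 8 2 7 13)(15 16)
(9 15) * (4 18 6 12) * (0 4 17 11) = (0 4 18 6 12 17 11)(9 15) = [4, 1, 2, 3, 18, 5, 12, 7, 8, 15, 10, 0, 17, 13, 14, 9, 16, 11, 6]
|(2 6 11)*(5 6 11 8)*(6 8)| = |(2 11)(5 8)| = 2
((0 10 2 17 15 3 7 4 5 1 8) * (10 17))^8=(0 8 1 5 4 7 3 15 17)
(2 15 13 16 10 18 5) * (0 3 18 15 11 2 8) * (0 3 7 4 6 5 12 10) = [7, 1, 11, 18, 6, 8, 5, 4, 3, 9, 15, 2, 10, 16, 14, 13, 0, 17, 12] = (0 7 4 6 5 8 3 18 12 10 15 13 16)(2 11)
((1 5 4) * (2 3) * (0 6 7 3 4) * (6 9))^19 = (0 9 6 7 3 2 4 1 5)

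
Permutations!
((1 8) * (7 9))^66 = (9)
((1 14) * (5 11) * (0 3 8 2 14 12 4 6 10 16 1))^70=(1 10 4)(6 12 16)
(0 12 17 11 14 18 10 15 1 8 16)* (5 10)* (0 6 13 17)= (0 12)(1 8 16 6 13 17 11 14 18 5 10 15)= [12, 8, 2, 3, 4, 10, 13, 7, 16, 9, 15, 14, 0, 17, 18, 1, 6, 11, 5]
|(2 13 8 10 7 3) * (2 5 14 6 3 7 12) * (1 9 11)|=60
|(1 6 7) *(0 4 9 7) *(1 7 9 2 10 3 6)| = |(0 4 2 10 3 6)| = 6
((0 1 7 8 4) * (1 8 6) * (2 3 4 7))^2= ((0 8 7 6 1 2 3 4))^2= (0 7 1 3)(2 4 8 6)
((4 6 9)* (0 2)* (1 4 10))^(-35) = (10)(0 2)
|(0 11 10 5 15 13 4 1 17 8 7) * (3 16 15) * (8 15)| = 40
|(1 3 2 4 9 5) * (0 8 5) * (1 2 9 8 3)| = 12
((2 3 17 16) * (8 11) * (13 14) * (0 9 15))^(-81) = ((0 9 15)(2 3 17 16)(8 11)(13 14))^(-81) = (2 16 17 3)(8 11)(13 14)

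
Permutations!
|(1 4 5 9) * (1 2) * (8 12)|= 10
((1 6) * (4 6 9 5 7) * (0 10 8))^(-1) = ((0 10 8)(1 9 5 7 4 6))^(-1) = (0 8 10)(1 6 4 7 5 9)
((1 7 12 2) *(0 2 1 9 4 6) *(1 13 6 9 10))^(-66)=(0 13 7 10)(1 2 6 12)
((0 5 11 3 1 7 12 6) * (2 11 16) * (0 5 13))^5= ((0 13)(1 7 12 6 5 16 2 11 3))^5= (0 13)(1 16 7 2 12 11 6 3 5)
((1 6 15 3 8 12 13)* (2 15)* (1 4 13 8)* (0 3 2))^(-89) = (0 6 1 3)(2 15)(4 13)(8 12)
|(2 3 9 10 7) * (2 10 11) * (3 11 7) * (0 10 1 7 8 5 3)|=|(0 10)(1 7)(2 11)(3 9 8 5)|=4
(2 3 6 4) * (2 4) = [0, 1, 3, 6, 4, 5, 2] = (2 3 6)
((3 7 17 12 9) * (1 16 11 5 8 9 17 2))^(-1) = (1 2 7 3 9 8 5 11 16)(12 17)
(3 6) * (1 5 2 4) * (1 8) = (1 5 2 4 8)(3 6) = [0, 5, 4, 6, 8, 2, 3, 7, 1]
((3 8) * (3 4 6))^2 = (3 4)(6 8) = ((3 8 4 6))^2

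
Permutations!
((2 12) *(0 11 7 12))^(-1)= (0 2 12 7 11)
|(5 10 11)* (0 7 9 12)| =12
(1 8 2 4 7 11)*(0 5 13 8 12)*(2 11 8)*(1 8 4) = (0 5 13 2 1 12)(4 7)(8 11) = [5, 12, 1, 3, 7, 13, 6, 4, 11, 9, 10, 8, 0, 2]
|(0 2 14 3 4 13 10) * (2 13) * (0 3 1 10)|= 6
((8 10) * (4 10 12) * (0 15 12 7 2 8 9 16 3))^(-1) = (0 3 16 9 10 4 12 15)(2 7 8)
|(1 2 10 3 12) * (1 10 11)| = |(1 2 11)(3 12 10)| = 3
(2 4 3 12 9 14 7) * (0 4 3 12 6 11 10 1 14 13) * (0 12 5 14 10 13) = (0 4 5 14 7 2 3 6 11 13 12 9)(1 10) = [4, 10, 3, 6, 5, 14, 11, 2, 8, 0, 1, 13, 9, 12, 7]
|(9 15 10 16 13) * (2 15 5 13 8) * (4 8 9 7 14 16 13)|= |(2 15 10 13 7 14 16 9 5 4 8)|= 11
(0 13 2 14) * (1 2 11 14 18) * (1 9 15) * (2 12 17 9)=[13, 12, 18, 3, 4, 5, 6, 7, 8, 15, 10, 14, 17, 11, 0, 1, 16, 9, 2]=(0 13 11 14)(1 12 17 9 15)(2 18)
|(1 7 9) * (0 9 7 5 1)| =|(0 9)(1 5)| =2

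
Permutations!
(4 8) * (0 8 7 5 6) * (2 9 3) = (0 8 4 7 5 6)(2 9 3) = [8, 1, 9, 2, 7, 6, 0, 5, 4, 3]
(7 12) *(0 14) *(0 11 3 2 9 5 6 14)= (2 9 5 6 14 11 3)(7 12)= [0, 1, 9, 2, 4, 6, 14, 12, 8, 5, 10, 3, 7, 13, 11]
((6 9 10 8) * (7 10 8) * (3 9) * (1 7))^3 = ((1 7 10)(3 9 8 6))^3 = (10)(3 6 8 9)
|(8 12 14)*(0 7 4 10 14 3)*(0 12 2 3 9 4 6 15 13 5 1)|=56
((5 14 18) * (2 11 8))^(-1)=(2 8 11)(5 18 14)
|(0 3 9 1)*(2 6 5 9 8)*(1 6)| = |(0 3 8 2 1)(5 9 6)| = 15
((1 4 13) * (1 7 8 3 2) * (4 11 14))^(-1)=((1 11 14 4 13 7 8 3 2))^(-1)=(1 2 3 8 7 13 4 14 11)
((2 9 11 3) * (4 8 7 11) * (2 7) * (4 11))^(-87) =(2 7 9 4 11 8 3) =((2 9 11 3 7 4 8))^(-87)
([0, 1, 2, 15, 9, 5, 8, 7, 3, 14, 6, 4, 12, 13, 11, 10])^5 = [0, 1, 2, 3, 9, 5, 6, 7, 8, 14, 10, 4, 12, 13, 11, 15]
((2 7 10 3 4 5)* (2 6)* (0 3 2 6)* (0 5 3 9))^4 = (2 7 10)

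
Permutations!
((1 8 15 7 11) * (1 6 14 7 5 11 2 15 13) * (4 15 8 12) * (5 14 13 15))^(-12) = (1 4 11 13 12 5 6)(2 14 8 7 15)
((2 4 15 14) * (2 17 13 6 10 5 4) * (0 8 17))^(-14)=((0 8 17 13 6 10 5 4 15 14))^(-14)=(0 5 17 15 6)(4 13 14 10 8)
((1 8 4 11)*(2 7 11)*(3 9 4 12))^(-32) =((1 8 12 3 9 4 2 7 11))^(-32) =(1 9 11 3 7 12 2 8 4)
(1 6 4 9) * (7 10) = (1 6 4 9)(7 10) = [0, 6, 2, 3, 9, 5, 4, 10, 8, 1, 7]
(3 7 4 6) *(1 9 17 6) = [0, 9, 2, 7, 1, 5, 3, 4, 8, 17, 10, 11, 12, 13, 14, 15, 16, 6] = (1 9 17 6 3 7 4)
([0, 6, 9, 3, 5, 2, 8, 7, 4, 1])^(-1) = (1 9 2 5 4 8 6)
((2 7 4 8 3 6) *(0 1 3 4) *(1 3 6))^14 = ((0 3 1 6 2 7)(4 8))^14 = (8)(0 1 2)(3 6 7)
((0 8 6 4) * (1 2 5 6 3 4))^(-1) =(0 4 3 8)(1 6 5 2)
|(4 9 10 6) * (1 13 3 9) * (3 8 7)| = |(1 13 8 7 3 9 10 6 4)| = 9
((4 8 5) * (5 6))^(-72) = (8)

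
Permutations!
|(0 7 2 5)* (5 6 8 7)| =|(0 5)(2 6 8 7)| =4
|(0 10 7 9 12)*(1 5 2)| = 15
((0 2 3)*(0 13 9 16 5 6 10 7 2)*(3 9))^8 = (2 9 16 5 6 10 7)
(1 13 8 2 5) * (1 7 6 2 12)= [0, 13, 5, 3, 4, 7, 2, 6, 12, 9, 10, 11, 1, 8]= (1 13 8 12)(2 5 7 6)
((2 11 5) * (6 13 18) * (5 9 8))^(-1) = (2 5 8 9 11)(6 18 13)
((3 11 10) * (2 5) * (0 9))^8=((0 9)(2 5)(3 11 10))^8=(3 10 11)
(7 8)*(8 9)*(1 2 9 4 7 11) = (1 2 9 8 11)(4 7) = [0, 2, 9, 3, 7, 5, 6, 4, 11, 8, 10, 1]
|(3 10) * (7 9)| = 2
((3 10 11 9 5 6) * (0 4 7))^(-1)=((0 4 7)(3 10 11 9 5 6))^(-1)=(0 7 4)(3 6 5 9 11 10)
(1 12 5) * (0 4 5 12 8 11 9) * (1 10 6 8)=(12)(0 4 5 10 6 8 11 9)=[4, 1, 2, 3, 5, 10, 8, 7, 11, 0, 6, 9, 12]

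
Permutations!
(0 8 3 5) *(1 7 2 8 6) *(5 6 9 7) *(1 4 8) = (0 9 7 2 1 5)(3 6 4 8) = [9, 5, 1, 6, 8, 0, 4, 2, 3, 7]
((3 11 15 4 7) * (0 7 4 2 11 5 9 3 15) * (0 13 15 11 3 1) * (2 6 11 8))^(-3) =((0 7 8 2 3 5 9 1)(6 11 13 15))^(-3) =(0 5 8 1 3 7 9 2)(6 11 13 15)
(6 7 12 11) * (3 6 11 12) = (12)(3 6 7) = [0, 1, 2, 6, 4, 5, 7, 3, 8, 9, 10, 11, 12]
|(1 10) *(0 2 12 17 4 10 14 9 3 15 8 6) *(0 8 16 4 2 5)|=24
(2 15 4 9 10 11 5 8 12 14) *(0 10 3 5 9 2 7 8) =(0 10 11 9 3 5)(2 15 4)(7 8 12 14) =[10, 1, 15, 5, 2, 0, 6, 8, 12, 3, 11, 9, 14, 13, 7, 4]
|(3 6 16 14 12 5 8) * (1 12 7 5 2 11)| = 28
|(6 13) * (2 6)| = 3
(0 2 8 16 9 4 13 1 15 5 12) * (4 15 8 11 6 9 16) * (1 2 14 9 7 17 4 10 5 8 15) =(0 14 9 1 15 8 10 5 12)(2 11 6 7 17 4 13) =[14, 15, 11, 3, 13, 12, 7, 17, 10, 1, 5, 6, 0, 2, 9, 8, 16, 4]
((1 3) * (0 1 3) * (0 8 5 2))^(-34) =(0 1 8 5 2)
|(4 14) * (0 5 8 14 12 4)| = 4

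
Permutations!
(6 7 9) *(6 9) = [0, 1, 2, 3, 4, 5, 7, 6, 8, 9] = (9)(6 7)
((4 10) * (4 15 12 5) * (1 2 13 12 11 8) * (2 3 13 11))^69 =(1 12 10 11 3 5 15 8 13 4 2)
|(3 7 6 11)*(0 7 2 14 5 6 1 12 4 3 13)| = |(0 7 1 12 4 3 2 14 5 6 11 13)| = 12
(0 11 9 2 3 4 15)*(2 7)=(0 11 9 7 2 3 4 15)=[11, 1, 3, 4, 15, 5, 6, 2, 8, 7, 10, 9, 12, 13, 14, 0]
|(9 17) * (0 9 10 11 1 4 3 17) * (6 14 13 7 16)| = 30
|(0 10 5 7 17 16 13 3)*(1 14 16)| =|(0 10 5 7 17 1 14 16 13 3)| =10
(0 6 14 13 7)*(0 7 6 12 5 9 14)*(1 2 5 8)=(0 12 8 1 2 5 9 14 13 6)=[12, 2, 5, 3, 4, 9, 0, 7, 1, 14, 10, 11, 8, 6, 13]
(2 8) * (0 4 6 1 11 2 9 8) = (0 4 6 1 11 2)(8 9) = [4, 11, 0, 3, 6, 5, 1, 7, 9, 8, 10, 2]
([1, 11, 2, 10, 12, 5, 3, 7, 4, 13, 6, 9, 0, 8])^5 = (0 8 11 12 13 1 4 9)(3 6 10)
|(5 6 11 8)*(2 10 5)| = 6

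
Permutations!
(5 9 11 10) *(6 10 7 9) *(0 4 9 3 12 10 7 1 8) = (0 4 9 11 1 8)(3 12 10 5 6 7) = [4, 8, 2, 12, 9, 6, 7, 3, 0, 11, 5, 1, 10]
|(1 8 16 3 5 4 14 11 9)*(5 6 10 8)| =30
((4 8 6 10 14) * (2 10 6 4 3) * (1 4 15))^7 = (1 15 8 4)(2 3 14 10)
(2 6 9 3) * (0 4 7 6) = (0 4 7 6 9 3 2) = [4, 1, 0, 2, 7, 5, 9, 6, 8, 3]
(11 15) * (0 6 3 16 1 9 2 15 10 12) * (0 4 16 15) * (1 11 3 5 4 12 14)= [6, 9, 0, 15, 16, 4, 5, 7, 8, 2, 14, 10, 12, 13, 1, 3, 11]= (0 6 5 4 16 11 10 14 1 9 2)(3 15)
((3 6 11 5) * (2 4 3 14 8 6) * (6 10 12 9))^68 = ((2 4 3)(5 14 8 10 12 9 6 11))^68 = (2 3 4)(5 12)(6 8)(9 14)(10 11)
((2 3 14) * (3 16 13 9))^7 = ((2 16 13 9 3 14))^7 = (2 16 13 9 3 14)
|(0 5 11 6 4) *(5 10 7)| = |(0 10 7 5 11 6 4)| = 7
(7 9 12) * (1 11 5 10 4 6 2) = (1 11 5 10 4 6 2)(7 9 12) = [0, 11, 1, 3, 6, 10, 2, 9, 8, 12, 4, 5, 7]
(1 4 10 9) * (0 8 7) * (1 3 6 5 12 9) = (0 8 7)(1 4 10)(3 6 5 12 9) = [8, 4, 2, 6, 10, 12, 5, 0, 7, 3, 1, 11, 9]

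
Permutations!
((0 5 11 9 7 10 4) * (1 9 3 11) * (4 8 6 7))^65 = (3 11)(6 7 10 8)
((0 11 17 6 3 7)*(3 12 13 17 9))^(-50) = (6 13)(12 17)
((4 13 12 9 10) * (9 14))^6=(14)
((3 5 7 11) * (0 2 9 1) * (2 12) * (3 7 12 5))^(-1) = (0 1 9 2 12 5)(7 11)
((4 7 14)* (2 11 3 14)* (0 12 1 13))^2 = ((0 12 1 13)(2 11 3 14 4 7))^2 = (0 1)(2 3 4)(7 11 14)(12 13)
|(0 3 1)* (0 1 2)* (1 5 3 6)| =6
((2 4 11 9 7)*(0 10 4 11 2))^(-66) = (0 11 10 9 4 7 2)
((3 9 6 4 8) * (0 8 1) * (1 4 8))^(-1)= (0 1)(3 8 6 9)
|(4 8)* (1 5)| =2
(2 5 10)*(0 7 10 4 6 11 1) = (0 7 10 2 5 4 6 11 1) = [7, 0, 5, 3, 6, 4, 11, 10, 8, 9, 2, 1]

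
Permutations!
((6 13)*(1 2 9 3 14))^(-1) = ((1 2 9 3 14)(6 13))^(-1) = (1 14 3 9 2)(6 13)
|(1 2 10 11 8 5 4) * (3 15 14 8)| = 10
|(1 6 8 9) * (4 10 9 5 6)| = 12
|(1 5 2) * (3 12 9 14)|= |(1 5 2)(3 12 9 14)|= 12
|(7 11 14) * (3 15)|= |(3 15)(7 11 14)|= 6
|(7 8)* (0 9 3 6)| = 4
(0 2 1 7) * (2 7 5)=[7, 5, 1, 3, 4, 2, 6, 0]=(0 7)(1 5 2)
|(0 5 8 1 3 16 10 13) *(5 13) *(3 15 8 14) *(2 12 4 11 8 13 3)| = 14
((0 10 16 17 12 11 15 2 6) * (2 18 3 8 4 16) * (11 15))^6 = (0 2)(3 15 17 4)(6 10)(8 18 12 16)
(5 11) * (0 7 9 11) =(0 7 9 11 5) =[7, 1, 2, 3, 4, 0, 6, 9, 8, 11, 10, 5]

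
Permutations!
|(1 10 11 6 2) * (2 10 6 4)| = |(1 6 10 11 4 2)| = 6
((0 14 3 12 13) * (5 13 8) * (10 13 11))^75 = (0 12 11)(3 5 13)(8 10 14)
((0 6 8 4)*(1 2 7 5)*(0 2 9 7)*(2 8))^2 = ((0 6 2)(1 9 7 5)(4 8))^2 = (0 2 6)(1 7)(5 9)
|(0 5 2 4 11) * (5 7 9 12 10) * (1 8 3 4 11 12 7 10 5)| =10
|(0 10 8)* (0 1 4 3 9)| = 7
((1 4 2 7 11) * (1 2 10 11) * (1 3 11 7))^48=((1 4 10 7 3 11 2))^48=(1 2 11 3 7 10 4)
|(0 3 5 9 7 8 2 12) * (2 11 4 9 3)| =|(0 2 12)(3 5)(4 9 7 8 11)| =30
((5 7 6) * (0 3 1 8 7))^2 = (0 1 7 5 3 8 6)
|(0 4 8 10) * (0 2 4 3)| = 4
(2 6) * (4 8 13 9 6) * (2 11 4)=(4 8 13 9 6 11)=[0, 1, 2, 3, 8, 5, 11, 7, 13, 6, 10, 4, 12, 9]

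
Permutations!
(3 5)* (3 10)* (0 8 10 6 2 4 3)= (0 8 10)(2 4 3 5 6)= [8, 1, 4, 5, 3, 6, 2, 7, 10, 9, 0]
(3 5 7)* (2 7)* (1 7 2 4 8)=(1 7 3 5 4 8)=[0, 7, 2, 5, 8, 4, 6, 3, 1]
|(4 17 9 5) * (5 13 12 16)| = 7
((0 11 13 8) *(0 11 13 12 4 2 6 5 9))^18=(0 5 2 12 8)(4 11 13 9 6)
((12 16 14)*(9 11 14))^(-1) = (9 16 12 14 11)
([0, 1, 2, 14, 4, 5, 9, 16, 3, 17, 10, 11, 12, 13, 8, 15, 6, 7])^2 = [0, 1, 2, 8, 4, 5, 17, 6, 14, 7, 10, 11, 12, 13, 3, 15, 9, 16]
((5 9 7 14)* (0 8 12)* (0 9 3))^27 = (0 9 5 8 7 3 12 14) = ((0 8 12 9 7 14 5 3))^27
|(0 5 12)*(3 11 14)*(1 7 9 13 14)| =21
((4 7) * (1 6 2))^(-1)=(1 2 6)(4 7)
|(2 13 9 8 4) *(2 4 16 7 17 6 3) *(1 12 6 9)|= 30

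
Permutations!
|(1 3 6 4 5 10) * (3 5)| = |(1 5 10)(3 6 4)| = 3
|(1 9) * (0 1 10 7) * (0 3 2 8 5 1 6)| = 8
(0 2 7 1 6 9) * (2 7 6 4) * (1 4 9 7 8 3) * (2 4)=(0 8 3 1 9)(2 6 7)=[8, 9, 6, 1, 4, 5, 7, 2, 3, 0]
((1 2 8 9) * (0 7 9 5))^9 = ((0 7 9 1 2 8 5))^9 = (0 9 2 5 7 1 8)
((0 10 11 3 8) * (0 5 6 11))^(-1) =((0 10)(3 8 5 6 11))^(-1) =(0 10)(3 11 6 5 8)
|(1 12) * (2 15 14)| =|(1 12)(2 15 14)| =6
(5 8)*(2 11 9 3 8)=(2 11 9 3 8 5)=[0, 1, 11, 8, 4, 2, 6, 7, 5, 3, 10, 9]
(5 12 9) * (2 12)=(2 12 9 5)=[0, 1, 12, 3, 4, 2, 6, 7, 8, 5, 10, 11, 9]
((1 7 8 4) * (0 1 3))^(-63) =(0 8)(1 4)(3 7)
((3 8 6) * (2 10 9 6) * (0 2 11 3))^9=(11)(0 6 9 10 2)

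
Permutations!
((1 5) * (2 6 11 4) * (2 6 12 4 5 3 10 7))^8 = ((1 3 10 7 2 12 4 6 11 5))^8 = (1 11 4 2 10)(3 5 6 12 7)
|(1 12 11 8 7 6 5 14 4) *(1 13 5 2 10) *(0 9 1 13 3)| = |(0 9 1 12 11 8 7 6 2 10 13 5 14 4 3)| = 15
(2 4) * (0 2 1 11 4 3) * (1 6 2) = (0 1 11 4 6 2 3) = [1, 11, 3, 0, 6, 5, 2, 7, 8, 9, 10, 4]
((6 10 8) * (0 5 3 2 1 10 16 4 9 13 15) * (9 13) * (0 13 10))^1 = (0 5 3 2 1)(4 10 8 6 16)(13 15)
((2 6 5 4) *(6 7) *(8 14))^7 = ((2 7 6 5 4)(8 14))^7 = (2 6 4 7 5)(8 14)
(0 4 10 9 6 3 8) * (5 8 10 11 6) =[4, 1, 2, 10, 11, 8, 3, 7, 0, 5, 9, 6] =(0 4 11 6 3 10 9 5 8)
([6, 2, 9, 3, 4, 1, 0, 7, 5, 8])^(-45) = (9)(0 6)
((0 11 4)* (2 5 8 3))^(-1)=((0 11 4)(2 5 8 3))^(-1)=(0 4 11)(2 3 8 5)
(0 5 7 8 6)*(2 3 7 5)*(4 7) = (0 2 3 4 7 8 6) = [2, 1, 3, 4, 7, 5, 0, 8, 6]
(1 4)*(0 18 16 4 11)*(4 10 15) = (0 18 16 10 15 4 1 11) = [18, 11, 2, 3, 1, 5, 6, 7, 8, 9, 15, 0, 12, 13, 14, 4, 10, 17, 16]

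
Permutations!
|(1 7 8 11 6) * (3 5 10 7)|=8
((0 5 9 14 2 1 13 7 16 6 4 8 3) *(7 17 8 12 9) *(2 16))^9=(17)(4 14)(6 9)(12 16)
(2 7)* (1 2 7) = (7)(1 2) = [0, 2, 1, 3, 4, 5, 6, 7]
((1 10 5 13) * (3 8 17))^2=(1 5)(3 17 8)(10 13)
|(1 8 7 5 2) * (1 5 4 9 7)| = |(1 8)(2 5)(4 9 7)| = 6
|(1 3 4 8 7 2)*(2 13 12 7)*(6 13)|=20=|(1 3 4 8 2)(6 13 12 7)|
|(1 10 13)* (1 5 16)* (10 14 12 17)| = 8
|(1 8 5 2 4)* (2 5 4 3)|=6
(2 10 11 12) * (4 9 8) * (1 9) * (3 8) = (1 9 3 8 4)(2 10 11 12) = [0, 9, 10, 8, 1, 5, 6, 7, 4, 3, 11, 12, 2]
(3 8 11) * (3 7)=(3 8 11 7)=[0, 1, 2, 8, 4, 5, 6, 3, 11, 9, 10, 7]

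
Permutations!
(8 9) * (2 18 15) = (2 18 15)(8 9) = [0, 1, 18, 3, 4, 5, 6, 7, 9, 8, 10, 11, 12, 13, 14, 2, 16, 17, 15]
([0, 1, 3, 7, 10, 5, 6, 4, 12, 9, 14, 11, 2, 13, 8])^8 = [0, 1, 2, 3, 4, 5, 6, 7, 8, 9, 10, 11, 12, 13, 14]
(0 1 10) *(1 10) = (0 10) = [10, 1, 2, 3, 4, 5, 6, 7, 8, 9, 0]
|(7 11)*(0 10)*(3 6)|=2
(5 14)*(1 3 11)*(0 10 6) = (0 10 6)(1 3 11)(5 14) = [10, 3, 2, 11, 4, 14, 0, 7, 8, 9, 6, 1, 12, 13, 5]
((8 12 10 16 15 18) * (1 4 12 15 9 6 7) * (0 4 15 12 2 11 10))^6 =((0 4 2 11 10 16 9 6 7 1 15 18 8 12))^6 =(0 9 8 10 15 2 7)(1 4 6 12 16 18 11)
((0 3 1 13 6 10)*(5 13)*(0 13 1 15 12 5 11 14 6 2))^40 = ((0 3 15 12 5 1 11 14 6 10 13 2))^40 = (0 5 6)(1 10 3)(2 12 14)(11 13 15)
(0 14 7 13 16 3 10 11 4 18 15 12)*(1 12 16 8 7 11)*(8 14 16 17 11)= (0 16 3 10 1 12)(4 18 15 17 11)(7 13 14 8)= [16, 12, 2, 10, 18, 5, 6, 13, 7, 9, 1, 4, 0, 14, 8, 17, 3, 11, 15]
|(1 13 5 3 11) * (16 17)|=10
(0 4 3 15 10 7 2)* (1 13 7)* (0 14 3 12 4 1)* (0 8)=[1, 13, 14, 15, 12, 5, 6, 2, 0, 9, 8, 11, 4, 7, 3, 10]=(0 1 13 7 2 14 3 15 10 8)(4 12)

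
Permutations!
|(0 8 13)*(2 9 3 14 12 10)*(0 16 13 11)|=|(0 8 11)(2 9 3 14 12 10)(13 16)|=6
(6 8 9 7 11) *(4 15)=(4 15)(6 8 9 7 11)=[0, 1, 2, 3, 15, 5, 8, 11, 9, 7, 10, 6, 12, 13, 14, 4]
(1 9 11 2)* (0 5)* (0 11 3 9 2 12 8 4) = [5, 2, 1, 9, 0, 11, 6, 7, 4, 3, 10, 12, 8] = (0 5 11 12 8 4)(1 2)(3 9)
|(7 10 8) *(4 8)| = 4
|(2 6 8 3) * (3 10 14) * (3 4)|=7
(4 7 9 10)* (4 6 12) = (4 7 9 10 6 12) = [0, 1, 2, 3, 7, 5, 12, 9, 8, 10, 6, 11, 4]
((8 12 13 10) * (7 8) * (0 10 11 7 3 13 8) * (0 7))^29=((0 10 3 13 11)(8 12))^29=(0 11 13 3 10)(8 12)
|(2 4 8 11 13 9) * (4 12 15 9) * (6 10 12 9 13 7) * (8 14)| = 10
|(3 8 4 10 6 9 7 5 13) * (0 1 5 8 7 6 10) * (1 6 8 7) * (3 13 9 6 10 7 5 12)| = |(13)(0 10 7 5 9 8 4)(1 12 3)| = 21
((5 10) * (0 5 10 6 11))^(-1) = (0 11 6 5)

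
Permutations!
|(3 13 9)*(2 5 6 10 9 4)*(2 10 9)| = 8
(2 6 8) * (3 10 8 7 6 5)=(2 5 3 10 8)(6 7)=[0, 1, 5, 10, 4, 3, 7, 6, 2, 9, 8]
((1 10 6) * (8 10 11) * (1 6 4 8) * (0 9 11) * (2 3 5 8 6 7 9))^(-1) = ((0 2 3 5 8 10 4 6 7 9 11 1))^(-1) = (0 1 11 9 7 6 4 10 8 5 3 2)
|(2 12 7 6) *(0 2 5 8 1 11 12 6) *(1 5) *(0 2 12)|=14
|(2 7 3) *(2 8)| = 4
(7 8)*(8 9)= [0, 1, 2, 3, 4, 5, 6, 9, 7, 8]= (7 9 8)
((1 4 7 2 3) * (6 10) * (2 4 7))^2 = (10)(1 4 3 7 2)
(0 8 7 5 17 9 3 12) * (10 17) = [8, 1, 2, 12, 4, 10, 6, 5, 7, 3, 17, 11, 0, 13, 14, 15, 16, 9] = (0 8 7 5 10 17 9 3 12)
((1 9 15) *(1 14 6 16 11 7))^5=((1 9 15 14 6 16 11 7))^5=(1 16 15 7 6 9 11 14)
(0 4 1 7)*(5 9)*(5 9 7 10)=(0 4 1 10 5 7)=[4, 10, 2, 3, 1, 7, 6, 0, 8, 9, 5]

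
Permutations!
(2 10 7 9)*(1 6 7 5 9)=[0, 6, 10, 3, 4, 9, 7, 1, 8, 2, 5]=(1 6 7)(2 10 5 9)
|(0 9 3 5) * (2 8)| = 4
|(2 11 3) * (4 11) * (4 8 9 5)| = |(2 8 9 5 4 11 3)| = 7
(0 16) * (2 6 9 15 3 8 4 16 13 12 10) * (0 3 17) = (0 13 12 10 2 6 9 15 17)(3 8 4 16) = [13, 1, 6, 8, 16, 5, 9, 7, 4, 15, 2, 11, 10, 12, 14, 17, 3, 0]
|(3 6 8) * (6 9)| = 4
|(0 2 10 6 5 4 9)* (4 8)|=8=|(0 2 10 6 5 8 4 9)|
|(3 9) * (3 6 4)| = 4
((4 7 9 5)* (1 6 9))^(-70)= ((1 6 9 5 4 7))^(-70)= (1 9 4)(5 7 6)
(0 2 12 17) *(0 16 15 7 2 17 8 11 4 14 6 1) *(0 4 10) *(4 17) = [4, 17, 12, 3, 14, 5, 1, 2, 11, 9, 0, 10, 8, 13, 6, 7, 15, 16] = (0 4 14 6 1 17 16 15 7 2 12 8 11 10)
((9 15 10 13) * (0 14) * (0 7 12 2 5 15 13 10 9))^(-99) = ((0 14 7 12 2 5 15 9 13))^(-99) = (15)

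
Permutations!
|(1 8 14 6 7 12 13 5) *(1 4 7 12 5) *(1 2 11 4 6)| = 24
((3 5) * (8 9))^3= ((3 5)(8 9))^3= (3 5)(8 9)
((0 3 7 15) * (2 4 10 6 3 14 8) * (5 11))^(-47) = (0 2 6 15 8 10 7 14 4 3)(5 11)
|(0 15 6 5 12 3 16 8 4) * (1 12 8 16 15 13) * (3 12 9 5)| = 21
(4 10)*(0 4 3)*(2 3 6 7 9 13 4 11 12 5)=(0 11 12 5 2 3)(4 10 6 7 9 13)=[11, 1, 3, 0, 10, 2, 7, 9, 8, 13, 6, 12, 5, 4]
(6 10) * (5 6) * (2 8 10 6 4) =(2 8 10 5 4) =[0, 1, 8, 3, 2, 4, 6, 7, 10, 9, 5]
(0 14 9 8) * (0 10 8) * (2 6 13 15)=[14, 1, 6, 3, 4, 5, 13, 7, 10, 0, 8, 11, 12, 15, 9, 2]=(0 14 9)(2 6 13 15)(8 10)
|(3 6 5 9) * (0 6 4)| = |(0 6 5 9 3 4)| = 6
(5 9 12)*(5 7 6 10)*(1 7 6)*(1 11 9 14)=(1 7 11 9 12 6 10 5 14)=[0, 7, 2, 3, 4, 14, 10, 11, 8, 12, 5, 9, 6, 13, 1]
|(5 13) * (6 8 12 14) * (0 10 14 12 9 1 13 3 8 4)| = |(0 10 14 6 4)(1 13 5 3 8 9)| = 30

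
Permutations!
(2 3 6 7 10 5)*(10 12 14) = (2 3 6 7 12 14 10 5) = [0, 1, 3, 6, 4, 2, 7, 12, 8, 9, 5, 11, 14, 13, 10]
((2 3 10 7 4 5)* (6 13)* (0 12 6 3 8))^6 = (0 7 12 4 6 5 13 2 3 8 10)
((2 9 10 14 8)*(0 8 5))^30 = (0 2 10 5 8 9 14)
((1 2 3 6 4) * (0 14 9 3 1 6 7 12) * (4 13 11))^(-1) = (0 12 7 3 9 14)(1 2)(4 11 13 6)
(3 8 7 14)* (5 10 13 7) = (3 8 5 10 13 7 14) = [0, 1, 2, 8, 4, 10, 6, 14, 5, 9, 13, 11, 12, 7, 3]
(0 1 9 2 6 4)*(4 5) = [1, 9, 6, 3, 0, 4, 5, 7, 8, 2] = (0 1 9 2 6 5 4)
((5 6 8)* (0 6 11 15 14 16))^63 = (0 16 14 15 11 5 8 6)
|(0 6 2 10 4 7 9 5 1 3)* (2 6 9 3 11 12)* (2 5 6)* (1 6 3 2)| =|(0 9 3)(1 11 12 5 6)(2 10 4 7)| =60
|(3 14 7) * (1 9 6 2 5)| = 15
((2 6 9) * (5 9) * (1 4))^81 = (1 4)(2 6 5 9)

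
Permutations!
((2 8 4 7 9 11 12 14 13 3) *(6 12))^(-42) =((2 8 4 7 9 11 6 12 14 13 3))^(-42) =(2 4 9 6 14 3 8 7 11 12 13)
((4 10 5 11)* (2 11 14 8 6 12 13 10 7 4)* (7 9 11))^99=(2 11 9 4 7)(5 14 8 6 12 13 10)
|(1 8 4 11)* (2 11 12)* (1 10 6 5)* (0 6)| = 10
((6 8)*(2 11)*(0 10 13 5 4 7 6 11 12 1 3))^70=((0 10 13 5 4 7 6 8 11 2 12 1 3))^70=(0 7 12 13 8 3 4 2 10 6 1 5 11)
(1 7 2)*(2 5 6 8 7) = (1 2)(5 6 8 7) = [0, 2, 1, 3, 4, 6, 8, 5, 7]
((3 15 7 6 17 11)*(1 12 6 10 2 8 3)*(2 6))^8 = ((1 12 2 8 3 15 7 10 6 17 11))^8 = (1 6 15 2 11 10 3 12 17 7 8)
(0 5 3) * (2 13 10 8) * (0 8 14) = [5, 1, 13, 8, 4, 3, 6, 7, 2, 9, 14, 11, 12, 10, 0] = (0 5 3 8 2 13 10 14)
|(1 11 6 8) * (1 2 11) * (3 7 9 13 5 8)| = 9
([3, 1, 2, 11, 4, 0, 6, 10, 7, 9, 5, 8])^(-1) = (0 5 10 7 8 11 3)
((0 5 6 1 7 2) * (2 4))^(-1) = (0 2 4 7 1 6 5)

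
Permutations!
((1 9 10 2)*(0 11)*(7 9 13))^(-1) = ((0 11)(1 13 7 9 10 2))^(-1) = (0 11)(1 2 10 9 7 13)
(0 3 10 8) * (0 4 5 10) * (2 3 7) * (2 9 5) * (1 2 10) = (0 7 9 5 1 2 3)(4 10 8) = [7, 2, 3, 0, 10, 1, 6, 9, 4, 5, 8]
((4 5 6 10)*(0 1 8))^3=(4 10 6 5)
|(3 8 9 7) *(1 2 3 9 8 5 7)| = 6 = |(1 2 3 5 7 9)|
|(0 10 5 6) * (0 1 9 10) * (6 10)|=6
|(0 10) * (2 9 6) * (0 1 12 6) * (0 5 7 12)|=6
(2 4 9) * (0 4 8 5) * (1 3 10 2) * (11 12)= (0 4 9 1 3 10 2 8 5)(11 12)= [4, 3, 8, 10, 9, 0, 6, 7, 5, 1, 2, 12, 11]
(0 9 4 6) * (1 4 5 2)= (0 9 5 2 1 4 6)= [9, 4, 1, 3, 6, 2, 0, 7, 8, 5]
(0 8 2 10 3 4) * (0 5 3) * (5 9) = (0 8 2 10)(3 4 9 5) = [8, 1, 10, 4, 9, 3, 6, 7, 2, 5, 0]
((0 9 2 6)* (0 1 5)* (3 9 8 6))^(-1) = ((0 8 6 1 5)(2 3 9))^(-1) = (0 5 1 6 8)(2 9 3)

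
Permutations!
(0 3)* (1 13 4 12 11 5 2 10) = (0 3)(1 13 4 12 11 5 2 10) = [3, 13, 10, 0, 12, 2, 6, 7, 8, 9, 1, 5, 11, 4]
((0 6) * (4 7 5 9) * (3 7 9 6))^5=((0 3 7 5 6)(4 9))^5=(4 9)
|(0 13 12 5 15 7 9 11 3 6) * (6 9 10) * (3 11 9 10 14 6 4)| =|(0 13 12 5 15 7 14 6)(3 10 4)| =24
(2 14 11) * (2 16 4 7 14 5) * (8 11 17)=[0, 1, 5, 3, 7, 2, 6, 14, 11, 9, 10, 16, 12, 13, 17, 15, 4, 8]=(2 5)(4 7 14 17 8 11 16)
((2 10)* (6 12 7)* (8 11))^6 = ((2 10)(6 12 7)(8 11))^6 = (12)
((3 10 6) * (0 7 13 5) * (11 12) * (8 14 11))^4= (14)(3 10 6)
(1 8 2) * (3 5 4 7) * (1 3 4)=[0, 8, 3, 5, 7, 1, 6, 4, 2]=(1 8 2 3 5)(4 7)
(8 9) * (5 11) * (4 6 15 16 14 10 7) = (4 6 15 16 14 10 7)(5 11)(8 9) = [0, 1, 2, 3, 6, 11, 15, 4, 9, 8, 7, 5, 12, 13, 10, 16, 14]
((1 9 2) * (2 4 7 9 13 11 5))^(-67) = (1 5 13 2 11)(4 9 7)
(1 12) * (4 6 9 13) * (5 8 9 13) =(1 12)(4 6 13)(5 8 9) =[0, 12, 2, 3, 6, 8, 13, 7, 9, 5, 10, 11, 1, 4]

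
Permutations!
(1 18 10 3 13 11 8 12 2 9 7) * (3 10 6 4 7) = (1 18 6 4 7)(2 9 3 13 11 8 12) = [0, 18, 9, 13, 7, 5, 4, 1, 12, 3, 10, 8, 2, 11, 14, 15, 16, 17, 6]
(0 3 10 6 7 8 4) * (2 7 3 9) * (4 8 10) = (0 9 2 7 10 6 3 4) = [9, 1, 7, 4, 0, 5, 3, 10, 8, 2, 6]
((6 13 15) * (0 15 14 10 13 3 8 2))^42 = (15) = ((0 15 6 3 8 2)(10 13 14))^42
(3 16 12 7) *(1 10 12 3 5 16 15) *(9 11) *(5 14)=(1 10 12 7 14 5 16 3 15)(9 11)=[0, 10, 2, 15, 4, 16, 6, 14, 8, 11, 12, 9, 7, 13, 5, 1, 3]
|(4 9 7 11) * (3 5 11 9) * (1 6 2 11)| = 14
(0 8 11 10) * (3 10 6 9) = (0 8 11 6 9 3 10) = [8, 1, 2, 10, 4, 5, 9, 7, 11, 3, 0, 6]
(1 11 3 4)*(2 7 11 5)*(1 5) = (2 7 11 3 4 5) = [0, 1, 7, 4, 5, 2, 6, 11, 8, 9, 10, 3]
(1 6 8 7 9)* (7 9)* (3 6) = (1 3 6 8 9) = [0, 3, 2, 6, 4, 5, 8, 7, 9, 1]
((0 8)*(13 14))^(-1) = (0 8)(13 14)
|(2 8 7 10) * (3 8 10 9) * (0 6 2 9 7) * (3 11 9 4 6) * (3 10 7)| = |(0 10 4 6 2 7 3 8)(9 11)| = 8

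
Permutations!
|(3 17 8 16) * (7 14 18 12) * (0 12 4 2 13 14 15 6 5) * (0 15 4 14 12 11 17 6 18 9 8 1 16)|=65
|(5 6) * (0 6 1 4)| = |(0 6 5 1 4)| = 5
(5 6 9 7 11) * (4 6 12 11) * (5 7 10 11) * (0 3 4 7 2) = (0 3 4 6 9 10 11 2)(5 12) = [3, 1, 0, 4, 6, 12, 9, 7, 8, 10, 11, 2, 5]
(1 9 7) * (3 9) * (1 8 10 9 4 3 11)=[0, 11, 2, 4, 3, 5, 6, 8, 10, 7, 9, 1]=(1 11)(3 4)(7 8 10 9)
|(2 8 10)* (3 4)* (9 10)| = |(2 8 9 10)(3 4)| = 4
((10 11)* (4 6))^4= (11)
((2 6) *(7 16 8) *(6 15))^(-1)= (2 6 15)(7 8 16)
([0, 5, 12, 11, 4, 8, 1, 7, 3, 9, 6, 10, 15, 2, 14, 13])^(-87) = [0, 11, 12, 1, 4, 10, 3, 7, 6, 9, 8, 5, 15, 2, 14, 13]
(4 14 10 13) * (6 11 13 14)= (4 6 11 13)(10 14)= [0, 1, 2, 3, 6, 5, 11, 7, 8, 9, 14, 13, 12, 4, 10]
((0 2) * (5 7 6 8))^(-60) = ((0 2)(5 7 6 8))^(-60) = (8)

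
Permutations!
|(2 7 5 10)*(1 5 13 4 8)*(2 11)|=9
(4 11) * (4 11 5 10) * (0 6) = [6, 1, 2, 3, 5, 10, 0, 7, 8, 9, 4, 11] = (11)(0 6)(4 5 10)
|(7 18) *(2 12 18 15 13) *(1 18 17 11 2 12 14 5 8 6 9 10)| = |(1 18 7 15 13 12 17 11 2 14 5 8 6 9 10)| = 15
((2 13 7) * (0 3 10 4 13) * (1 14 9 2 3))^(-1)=((0 1 14 9 2)(3 10 4 13 7))^(-1)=(0 2 9 14 1)(3 7 13 4 10)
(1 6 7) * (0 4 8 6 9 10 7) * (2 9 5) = (0 4 8 6)(1 5 2 9 10 7) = [4, 5, 9, 3, 8, 2, 0, 1, 6, 10, 7]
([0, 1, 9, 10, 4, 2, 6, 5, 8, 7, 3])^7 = [0, 1, 5, 10, 4, 7, 6, 9, 8, 2, 3]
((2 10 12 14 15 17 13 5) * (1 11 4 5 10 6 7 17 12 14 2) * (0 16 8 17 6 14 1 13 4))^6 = ((0 16 8 17 4 5 13 10 1 11)(2 14 15 12)(6 7))^6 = (0 13 8 1 4)(2 15)(5 16 10 17 11)(12 14)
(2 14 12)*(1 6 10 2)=(1 6 10 2 14 12)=[0, 6, 14, 3, 4, 5, 10, 7, 8, 9, 2, 11, 1, 13, 12]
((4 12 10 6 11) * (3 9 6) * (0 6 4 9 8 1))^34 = ((0 6 11 9 4 12 10 3 8 1))^34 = (0 4 8 11 10)(1 9 3 6 12)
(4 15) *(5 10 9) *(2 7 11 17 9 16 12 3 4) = [0, 1, 7, 4, 15, 10, 6, 11, 8, 5, 16, 17, 3, 13, 14, 2, 12, 9] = (2 7 11 17 9 5 10 16 12 3 4 15)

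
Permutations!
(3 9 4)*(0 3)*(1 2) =(0 3 9 4)(1 2) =[3, 2, 1, 9, 0, 5, 6, 7, 8, 4]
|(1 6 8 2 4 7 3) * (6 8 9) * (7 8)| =6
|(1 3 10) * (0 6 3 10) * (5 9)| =|(0 6 3)(1 10)(5 9)| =6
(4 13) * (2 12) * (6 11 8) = (2 12)(4 13)(6 11 8) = [0, 1, 12, 3, 13, 5, 11, 7, 6, 9, 10, 8, 2, 4]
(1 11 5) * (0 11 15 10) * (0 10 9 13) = (0 11 5 1 15 9 13) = [11, 15, 2, 3, 4, 1, 6, 7, 8, 13, 10, 5, 12, 0, 14, 9]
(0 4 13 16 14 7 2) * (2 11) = (0 4 13 16 14 7 11 2) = [4, 1, 0, 3, 13, 5, 6, 11, 8, 9, 10, 2, 12, 16, 7, 15, 14]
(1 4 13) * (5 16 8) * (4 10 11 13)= (1 10 11 13)(5 16 8)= [0, 10, 2, 3, 4, 16, 6, 7, 5, 9, 11, 13, 12, 1, 14, 15, 8]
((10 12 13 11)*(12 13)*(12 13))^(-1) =(10 11 13 12)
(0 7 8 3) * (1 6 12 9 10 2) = [7, 6, 1, 0, 4, 5, 12, 8, 3, 10, 2, 11, 9] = (0 7 8 3)(1 6 12 9 10 2)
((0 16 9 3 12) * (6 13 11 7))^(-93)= (0 9 12 16 3)(6 7 11 13)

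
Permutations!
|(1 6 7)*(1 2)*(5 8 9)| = 12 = |(1 6 7 2)(5 8 9)|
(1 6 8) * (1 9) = (1 6 8 9) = [0, 6, 2, 3, 4, 5, 8, 7, 9, 1]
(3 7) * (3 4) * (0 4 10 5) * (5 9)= (0 4 3 7 10 9 5)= [4, 1, 2, 7, 3, 0, 6, 10, 8, 5, 9]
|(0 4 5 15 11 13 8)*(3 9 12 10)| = 28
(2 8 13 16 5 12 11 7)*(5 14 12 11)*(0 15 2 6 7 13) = (0 15 2 8)(5 11 13 16 14 12)(6 7) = [15, 1, 8, 3, 4, 11, 7, 6, 0, 9, 10, 13, 5, 16, 12, 2, 14]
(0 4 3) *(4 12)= (0 12 4 3)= [12, 1, 2, 0, 3, 5, 6, 7, 8, 9, 10, 11, 4]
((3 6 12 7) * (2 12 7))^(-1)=(2 12)(3 7 6)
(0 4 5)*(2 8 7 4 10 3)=[10, 1, 8, 2, 5, 0, 6, 4, 7, 9, 3]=(0 10 3 2 8 7 4 5)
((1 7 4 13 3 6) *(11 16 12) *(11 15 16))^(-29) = (1 7 4 13 3 6)(12 15 16)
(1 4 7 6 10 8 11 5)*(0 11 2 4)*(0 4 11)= (1 4 7 6 10 8 2 11 5)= [0, 4, 11, 3, 7, 1, 10, 6, 2, 9, 8, 5]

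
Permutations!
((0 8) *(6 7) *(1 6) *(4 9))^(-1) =((0 8)(1 6 7)(4 9))^(-1) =(0 8)(1 7 6)(4 9)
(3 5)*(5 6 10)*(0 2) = (0 2)(3 6 10 5) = [2, 1, 0, 6, 4, 3, 10, 7, 8, 9, 5]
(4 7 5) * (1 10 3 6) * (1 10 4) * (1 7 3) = (1 4 3 6 10)(5 7) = [0, 4, 2, 6, 3, 7, 10, 5, 8, 9, 1]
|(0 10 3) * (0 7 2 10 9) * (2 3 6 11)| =|(0 9)(2 10 6 11)(3 7)| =4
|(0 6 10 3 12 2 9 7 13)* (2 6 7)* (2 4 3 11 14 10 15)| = 21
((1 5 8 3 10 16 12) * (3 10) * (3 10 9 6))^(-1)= ((1 5 8 9 6 3 10 16 12))^(-1)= (1 12 16 10 3 6 9 8 5)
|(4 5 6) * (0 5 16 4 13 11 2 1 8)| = 8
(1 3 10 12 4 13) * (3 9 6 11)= (1 9 6 11 3 10 12 4 13)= [0, 9, 2, 10, 13, 5, 11, 7, 8, 6, 12, 3, 4, 1]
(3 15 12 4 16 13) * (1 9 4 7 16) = (1 9 4)(3 15 12 7 16 13) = [0, 9, 2, 15, 1, 5, 6, 16, 8, 4, 10, 11, 7, 3, 14, 12, 13]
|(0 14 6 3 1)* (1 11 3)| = |(0 14 6 1)(3 11)| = 4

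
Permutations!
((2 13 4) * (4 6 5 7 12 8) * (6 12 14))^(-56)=(14)(2 4 8 12 13)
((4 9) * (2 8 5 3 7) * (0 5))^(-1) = (0 8 2 7 3 5)(4 9)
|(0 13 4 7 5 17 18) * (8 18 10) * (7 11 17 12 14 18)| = 12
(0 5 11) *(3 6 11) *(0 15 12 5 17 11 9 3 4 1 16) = (0 17 11 15 12 5 4 1 16)(3 6 9) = [17, 16, 2, 6, 1, 4, 9, 7, 8, 3, 10, 15, 5, 13, 14, 12, 0, 11]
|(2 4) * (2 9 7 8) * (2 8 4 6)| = |(2 6)(4 9 7)| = 6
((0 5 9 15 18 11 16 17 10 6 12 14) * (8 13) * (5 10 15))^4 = ((0 10 6 12 14)(5 9)(8 13)(11 16 17 15 18))^4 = (0 14 12 6 10)(11 18 15 17 16)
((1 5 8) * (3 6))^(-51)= ((1 5 8)(3 6))^(-51)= (8)(3 6)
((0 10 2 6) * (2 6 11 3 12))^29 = (0 6 10)(2 11 3 12)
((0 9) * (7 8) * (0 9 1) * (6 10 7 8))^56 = ((0 1)(6 10 7))^56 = (6 7 10)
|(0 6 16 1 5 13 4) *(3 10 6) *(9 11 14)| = |(0 3 10 6 16 1 5 13 4)(9 11 14)| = 9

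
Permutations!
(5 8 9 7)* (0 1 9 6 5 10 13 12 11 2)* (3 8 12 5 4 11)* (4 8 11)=[1, 9, 0, 11, 4, 12, 8, 10, 6, 7, 13, 2, 3, 5]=(0 1 9 7 10 13 5 12 3 11 2)(6 8)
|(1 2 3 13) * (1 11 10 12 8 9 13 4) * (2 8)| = 10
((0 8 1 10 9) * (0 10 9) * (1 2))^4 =(0 9 2)(1 8 10)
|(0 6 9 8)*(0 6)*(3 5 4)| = |(3 5 4)(6 9 8)| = 3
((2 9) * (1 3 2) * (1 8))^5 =((1 3 2 9 8))^5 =(9)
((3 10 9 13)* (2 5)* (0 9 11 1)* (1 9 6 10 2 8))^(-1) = ((0 6 10 11 9 13 3 2 5 8 1))^(-1) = (0 1 8 5 2 3 13 9 11 10 6)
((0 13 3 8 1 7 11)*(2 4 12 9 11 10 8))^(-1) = (0 11 9 12 4 2 3 13)(1 8 10 7)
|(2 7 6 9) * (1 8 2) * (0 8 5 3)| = 9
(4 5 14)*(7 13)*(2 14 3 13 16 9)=[0, 1, 14, 13, 5, 3, 6, 16, 8, 2, 10, 11, 12, 7, 4, 15, 9]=(2 14 4 5 3 13 7 16 9)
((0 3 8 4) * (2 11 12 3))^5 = ((0 2 11 12 3 8 4))^5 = (0 8 12 2 4 3 11)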